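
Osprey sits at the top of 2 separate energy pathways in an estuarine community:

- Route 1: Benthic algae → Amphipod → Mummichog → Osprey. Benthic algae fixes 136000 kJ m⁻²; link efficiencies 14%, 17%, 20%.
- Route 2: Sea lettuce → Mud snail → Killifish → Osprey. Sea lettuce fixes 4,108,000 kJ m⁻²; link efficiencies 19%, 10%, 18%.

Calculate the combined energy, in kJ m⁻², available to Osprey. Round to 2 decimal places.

14696.72 kJ m⁻²

Route 1: 136000 × 0.14 × 0.17 × 0.2 = 647.36 kJ m⁻²
Route 2: 4108000 × 0.19 × 0.1 × 0.18 = 14049.36 kJ m⁻²
Total at Osprey: 647.36 + 14049.36 = 14696.72 kJ m⁻²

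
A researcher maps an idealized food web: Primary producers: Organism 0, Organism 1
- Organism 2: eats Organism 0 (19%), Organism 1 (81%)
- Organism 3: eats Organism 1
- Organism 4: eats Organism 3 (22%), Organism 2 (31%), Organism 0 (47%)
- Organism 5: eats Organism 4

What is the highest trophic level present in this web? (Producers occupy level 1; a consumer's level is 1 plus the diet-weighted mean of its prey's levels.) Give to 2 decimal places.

3.53

Organism 2: 1 + (0.19×1 + 0.81×1) = 2
Organism 3: 1 + 1 = 2
Organism 4: 1 + (0.22×2 + 0.31×2 + 0.47×1) = 2.53
Organism 5: 1 + 2.53 = 3.53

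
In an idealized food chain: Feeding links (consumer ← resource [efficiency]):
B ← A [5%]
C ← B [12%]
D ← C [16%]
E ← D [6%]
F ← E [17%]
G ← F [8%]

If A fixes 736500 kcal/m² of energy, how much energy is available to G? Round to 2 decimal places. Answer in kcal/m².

B: 736500 × 0.05 = 36825 kcal/m²
C: 36825 × 0.12 = 4419 kcal/m²
D: 4419 × 0.16 = 707.04 kcal/m²
E: 707.04 × 0.06 = 42.4224 kcal/m²
F: 42.4224 × 0.17 = 7.211808 kcal/m²
G: 7.211808 × 0.08 = 0.57694464 kcal/m²

0.58 kcal/m²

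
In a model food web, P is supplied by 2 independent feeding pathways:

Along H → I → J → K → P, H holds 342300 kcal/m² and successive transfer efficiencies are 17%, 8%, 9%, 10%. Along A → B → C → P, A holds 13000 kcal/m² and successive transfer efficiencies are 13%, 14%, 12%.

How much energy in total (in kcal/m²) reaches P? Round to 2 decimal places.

Via H: 342300 × 0.17 × 0.08 × 0.09 × 0.1 = 41.89752 kcal/m²
Via A: 13000 × 0.13 × 0.14 × 0.12 = 28.392 kcal/m²
Total at P: 41.89752 + 28.392 = 70.28952 kcal/m²

70.29 kcal/m²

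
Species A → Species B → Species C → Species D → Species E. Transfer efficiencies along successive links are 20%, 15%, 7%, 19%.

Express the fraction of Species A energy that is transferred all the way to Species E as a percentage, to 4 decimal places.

Product of link efficiencies: 0.2 × 0.15 × 0.07 × 0.19 = 0.000399
As a percentage: 0.000399 × 100 = 0.0399%

0.0399%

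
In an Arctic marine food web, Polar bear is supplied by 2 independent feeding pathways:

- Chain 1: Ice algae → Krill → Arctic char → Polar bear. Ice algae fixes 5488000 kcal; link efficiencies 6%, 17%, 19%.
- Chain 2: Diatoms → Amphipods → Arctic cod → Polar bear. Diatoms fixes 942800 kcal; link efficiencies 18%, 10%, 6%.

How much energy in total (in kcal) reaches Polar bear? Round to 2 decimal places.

11653.97 kcal

Chain 1: 5488000 × 0.06 × 0.17 × 0.19 = 10635.744 kcal
Chain 2: 942800 × 0.18 × 0.1 × 0.06 = 1018.224 kcal
Total at Polar bear: 10635.744 + 1018.224 = 11653.968 kcal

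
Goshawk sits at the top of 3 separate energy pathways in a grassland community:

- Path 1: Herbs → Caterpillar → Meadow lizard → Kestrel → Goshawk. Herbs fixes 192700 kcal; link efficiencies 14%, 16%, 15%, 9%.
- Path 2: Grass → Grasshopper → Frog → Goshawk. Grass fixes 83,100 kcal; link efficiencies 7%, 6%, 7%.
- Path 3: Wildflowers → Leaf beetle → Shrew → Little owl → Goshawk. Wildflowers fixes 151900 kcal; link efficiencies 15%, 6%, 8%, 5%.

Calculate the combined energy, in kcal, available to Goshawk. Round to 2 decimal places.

88.17 kcal

Path 1: 192700 × 0.14 × 0.16 × 0.15 × 0.09 = 58.27248 kcal
Path 2: 83100 × 0.07 × 0.06 × 0.07 = 24.4314 kcal
Path 3: 151900 × 0.15 × 0.06 × 0.08 × 0.05 = 5.4684 kcal
Total at Goshawk: 58.27248 + 24.4314 + 5.4684 = 88.17228 kcal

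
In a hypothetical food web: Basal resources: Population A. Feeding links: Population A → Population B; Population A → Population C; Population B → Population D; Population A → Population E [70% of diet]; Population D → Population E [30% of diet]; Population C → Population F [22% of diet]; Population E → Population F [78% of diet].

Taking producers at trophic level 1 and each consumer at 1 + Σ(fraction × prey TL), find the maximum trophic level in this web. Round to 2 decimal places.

3.47

Population B: 1 + 1 = 2
Population C: 1 + 1 = 2
Population D: 1 + 2 = 3
Population E: 1 + (0.7×1 + 0.3×3) = 2.6
Population F: 1 + (0.22×2 + 0.78×2.6) = 3.468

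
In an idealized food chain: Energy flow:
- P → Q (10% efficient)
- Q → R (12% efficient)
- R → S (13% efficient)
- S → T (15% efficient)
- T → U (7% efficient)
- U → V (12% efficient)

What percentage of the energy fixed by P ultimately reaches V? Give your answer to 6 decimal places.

0.000197%

Product of link efficiencies: 0.1 × 0.12 × 0.13 × 0.15 × 0.07 × 0.12 = 0.0000019656
As a percentage: 0.0000019656 × 100 = 0.000197%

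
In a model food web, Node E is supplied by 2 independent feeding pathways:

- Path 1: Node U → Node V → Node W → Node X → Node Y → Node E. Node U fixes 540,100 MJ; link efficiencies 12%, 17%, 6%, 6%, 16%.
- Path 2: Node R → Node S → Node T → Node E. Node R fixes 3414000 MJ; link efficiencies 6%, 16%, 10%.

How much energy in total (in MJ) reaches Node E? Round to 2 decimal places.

3283.79 MJ

Path 1: 540100 × 0.12 × 0.17 × 0.06 × 0.06 × 0.16 = 6.34639104 MJ
Path 2: 3414000 × 0.06 × 0.16 × 0.1 = 3277.44 MJ
Total at Node E: 6.34639104 + 3277.44 = 3283.78639104 MJ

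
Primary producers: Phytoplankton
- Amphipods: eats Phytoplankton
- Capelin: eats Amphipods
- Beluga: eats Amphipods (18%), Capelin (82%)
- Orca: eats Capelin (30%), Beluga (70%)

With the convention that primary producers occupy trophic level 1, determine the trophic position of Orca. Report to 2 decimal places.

Amphipods: 1 + 1 = 2
Capelin: 1 + 2 = 3
Beluga: 1 + (0.18×2 + 0.82×3) = 3.82
Orca: 1 + (0.3×3 + 0.7×3.82) = 4.574

4.57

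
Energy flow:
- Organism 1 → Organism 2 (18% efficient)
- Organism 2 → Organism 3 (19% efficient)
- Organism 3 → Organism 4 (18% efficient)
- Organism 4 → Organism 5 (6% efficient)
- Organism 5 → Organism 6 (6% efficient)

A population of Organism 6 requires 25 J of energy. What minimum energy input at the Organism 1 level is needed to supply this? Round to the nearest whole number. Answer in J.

Cumulative transfer efficiency: 0.18 × 0.19 × 0.18 × 0.06 × 0.06 = 0.0000221616
Organism 1 energy = 25 / 0.0000221616 = 1128077 J

1128077 J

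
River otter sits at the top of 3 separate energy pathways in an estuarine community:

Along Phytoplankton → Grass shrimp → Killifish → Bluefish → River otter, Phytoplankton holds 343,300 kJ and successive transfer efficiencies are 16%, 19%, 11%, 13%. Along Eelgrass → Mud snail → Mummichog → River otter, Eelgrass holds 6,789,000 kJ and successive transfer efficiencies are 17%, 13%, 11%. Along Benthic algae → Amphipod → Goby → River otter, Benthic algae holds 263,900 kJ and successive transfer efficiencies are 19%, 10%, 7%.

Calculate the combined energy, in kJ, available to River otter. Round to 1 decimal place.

17004.3 kJ

Via Phytoplankton: 343300 × 0.16 × 0.19 × 0.11 × 0.13 = 149.239376 kJ
Via Eelgrass: 6789000 × 0.17 × 0.13 × 0.11 = 16504.059 kJ
Via Benthic algae: 263900 × 0.19 × 0.1 × 0.07 = 350.987 kJ
Total at River otter: 149.239376 + 16504.059 + 350.987 = 17004.285376 kJ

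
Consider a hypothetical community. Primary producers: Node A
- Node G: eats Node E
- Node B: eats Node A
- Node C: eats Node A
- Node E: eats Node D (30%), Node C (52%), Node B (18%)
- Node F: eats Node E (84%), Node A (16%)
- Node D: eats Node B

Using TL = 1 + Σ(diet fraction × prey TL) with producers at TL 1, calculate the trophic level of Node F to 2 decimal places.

Node B: 1 + 1 = 2
Node C: 1 + 1 = 2
Node D: 1 + 2 = 3
Node E: 1 + (0.3×3 + 0.52×2 + 0.18×2) = 3.3
Node F: 1 + (0.84×3.3 + 0.16×1) = 3.932
Node G: 1 + 3.3 = 4.3

3.93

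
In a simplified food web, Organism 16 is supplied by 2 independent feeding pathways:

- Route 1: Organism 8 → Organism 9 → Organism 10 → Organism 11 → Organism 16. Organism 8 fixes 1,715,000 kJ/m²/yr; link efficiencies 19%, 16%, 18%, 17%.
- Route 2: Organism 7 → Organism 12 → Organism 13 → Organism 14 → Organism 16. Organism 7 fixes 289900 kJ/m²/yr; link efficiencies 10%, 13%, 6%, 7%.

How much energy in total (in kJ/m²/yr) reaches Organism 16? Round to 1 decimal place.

1611.2 kJ/m²/yr

Route 1: 1715000 × 0.19 × 0.16 × 0.18 × 0.17 = 1595.3616 kJ/m²/yr
Route 2: 289900 × 0.1 × 0.13 × 0.06 × 0.07 = 15.82854 kJ/m²/yr
Total at Organism 16: 1595.3616 + 15.82854 = 1611.19014 kJ/m²/yr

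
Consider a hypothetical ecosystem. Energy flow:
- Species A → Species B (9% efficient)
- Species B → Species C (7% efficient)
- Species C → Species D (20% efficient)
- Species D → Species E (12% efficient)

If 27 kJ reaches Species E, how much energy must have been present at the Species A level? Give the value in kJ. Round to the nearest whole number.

Cumulative transfer efficiency: 0.09 × 0.07 × 0.2 × 0.12 = 0.0001512
Species A energy = 27 / 0.0001512 = 178571 kJ

178571 kJ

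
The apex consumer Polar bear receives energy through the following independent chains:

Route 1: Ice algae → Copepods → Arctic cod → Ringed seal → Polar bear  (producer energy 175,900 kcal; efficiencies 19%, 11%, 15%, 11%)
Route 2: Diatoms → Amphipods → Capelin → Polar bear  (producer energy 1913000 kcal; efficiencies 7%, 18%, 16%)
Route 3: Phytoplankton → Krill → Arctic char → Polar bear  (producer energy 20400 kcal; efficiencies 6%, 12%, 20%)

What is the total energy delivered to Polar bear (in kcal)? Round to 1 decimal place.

Route 1: 175900 × 0.19 × 0.11 × 0.15 × 0.11 = 60.659115 kcal
Route 2: 1913000 × 0.07 × 0.18 × 0.16 = 3856.608 kcal
Route 3: 20400 × 0.06 × 0.12 × 0.2 = 29.376 kcal
Total at Polar bear: 60.659115 + 3856.608 + 29.376 = 3946.643115 kcal

3946.6 kcal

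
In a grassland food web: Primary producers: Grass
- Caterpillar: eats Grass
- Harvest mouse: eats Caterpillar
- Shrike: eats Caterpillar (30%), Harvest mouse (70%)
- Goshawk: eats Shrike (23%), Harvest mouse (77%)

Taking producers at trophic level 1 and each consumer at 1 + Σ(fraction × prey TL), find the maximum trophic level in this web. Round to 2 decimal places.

Caterpillar: 1 + 1 = 2
Harvest mouse: 1 + 2 = 3
Shrike: 1 + (0.3×2 + 0.7×3) = 3.7
Goshawk: 1 + (0.23×3.7 + 0.77×3) = 4.161

4.16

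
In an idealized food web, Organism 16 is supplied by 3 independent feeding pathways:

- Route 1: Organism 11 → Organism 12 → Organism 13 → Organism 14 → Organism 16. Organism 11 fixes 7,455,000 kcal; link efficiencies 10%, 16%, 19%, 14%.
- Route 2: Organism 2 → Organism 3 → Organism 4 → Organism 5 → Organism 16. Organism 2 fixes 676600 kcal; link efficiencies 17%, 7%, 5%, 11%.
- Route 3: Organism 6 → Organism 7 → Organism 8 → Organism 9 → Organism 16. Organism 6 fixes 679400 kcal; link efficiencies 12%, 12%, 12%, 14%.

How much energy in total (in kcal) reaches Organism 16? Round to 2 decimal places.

Route 1: 7455000 × 0.1 × 0.16 × 0.19 × 0.14 = 3172.848 kcal
Route 2: 676600 × 0.17 × 0.07 × 0.05 × 0.11 = 44.28347 kcal
Route 3: 679400 × 0.12 × 0.12 × 0.12 × 0.14 = 164.360448 kcal
Total at Organism 16: 3172.848 + 44.28347 + 164.360448 = 3381.491918 kcal

3381.49 kcal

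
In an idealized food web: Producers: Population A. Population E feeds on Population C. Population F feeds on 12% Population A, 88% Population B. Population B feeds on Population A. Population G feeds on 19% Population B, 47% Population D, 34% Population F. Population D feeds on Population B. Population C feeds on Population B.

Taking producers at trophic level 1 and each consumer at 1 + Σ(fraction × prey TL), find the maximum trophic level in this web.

Population B: 1 + 1 = 2
Population C: 1 + 2 = 3
Population D: 1 + 2 = 3
Population E: 1 + 3 = 4
Population F: 1 + (0.12×1 + 0.88×2) = 2.88
Population G: 1 + (0.19×2 + 0.47×3 + 0.34×2.88) = 3.7692

4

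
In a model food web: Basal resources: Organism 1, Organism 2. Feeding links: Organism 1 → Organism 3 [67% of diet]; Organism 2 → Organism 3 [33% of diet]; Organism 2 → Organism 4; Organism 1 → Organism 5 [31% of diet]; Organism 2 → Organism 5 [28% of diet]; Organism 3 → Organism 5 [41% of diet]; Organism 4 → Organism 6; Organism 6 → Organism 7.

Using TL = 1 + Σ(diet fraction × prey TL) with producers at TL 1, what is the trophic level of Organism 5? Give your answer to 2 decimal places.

Organism 3: 1 + (0.67×1 + 0.33×1) = 2
Organism 4: 1 + 1 = 2
Organism 5: 1 + (0.31×1 + 0.28×1 + 0.41×2) = 2.41
Organism 6: 1 + 2 = 3
Organism 7: 1 + 3 = 4

2.41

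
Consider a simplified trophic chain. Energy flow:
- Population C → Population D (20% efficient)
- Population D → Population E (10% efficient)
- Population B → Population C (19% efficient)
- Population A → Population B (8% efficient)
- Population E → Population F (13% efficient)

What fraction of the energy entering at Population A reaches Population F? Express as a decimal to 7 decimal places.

Product of link efficiencies: 0.08 × 0.19 × 0.2 × 0.1 × 0.13 = 0.00003952

0.0000395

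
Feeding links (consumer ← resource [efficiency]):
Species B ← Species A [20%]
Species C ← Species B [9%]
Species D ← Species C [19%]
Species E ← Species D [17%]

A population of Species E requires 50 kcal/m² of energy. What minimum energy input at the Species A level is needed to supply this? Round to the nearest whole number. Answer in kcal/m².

Cumulative transfer efficiency: 0.2 × 0.09 × 0.19 × 0.17 = 0.0005814
Species A energy = 50 / 0.0005814 = 85999 kcal/m²

85999 kcal/m²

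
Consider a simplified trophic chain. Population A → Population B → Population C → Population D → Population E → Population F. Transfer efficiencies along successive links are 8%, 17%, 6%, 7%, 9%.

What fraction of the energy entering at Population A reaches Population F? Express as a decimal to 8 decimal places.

0.00000514

Product of link efficiencies: 0.08 × 0.17 × 0.06 × 0.07 × 0.09 = 0.0000051408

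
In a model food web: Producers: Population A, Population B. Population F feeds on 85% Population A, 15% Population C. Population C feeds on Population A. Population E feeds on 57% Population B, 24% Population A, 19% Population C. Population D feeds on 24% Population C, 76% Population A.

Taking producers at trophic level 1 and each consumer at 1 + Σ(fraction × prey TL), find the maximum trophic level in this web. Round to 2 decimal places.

Population C: 1 + 1 = 2
Population D: 1 + (0.24×2 + 0.76×1) = 2.24
Population E: 1 + (0.57×1 + 0.24×1 + 0.19×2) = 2.19
Population F: 1 + (0.85×1 + 0.15×2) = 2.15

2.24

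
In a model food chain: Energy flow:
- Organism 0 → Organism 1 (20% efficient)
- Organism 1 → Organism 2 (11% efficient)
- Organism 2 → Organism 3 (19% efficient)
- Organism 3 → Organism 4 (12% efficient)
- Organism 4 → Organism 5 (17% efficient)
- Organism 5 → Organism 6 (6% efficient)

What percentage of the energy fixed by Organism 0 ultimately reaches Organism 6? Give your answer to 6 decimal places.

0.000512%

Product of link efficiencies: 0.2 × 0.11 × 0.19 × 0.12 × 0.17 × 0.06 = 0.00000511632
As a percentage: 0.00000511632 × 100 = 0.000512%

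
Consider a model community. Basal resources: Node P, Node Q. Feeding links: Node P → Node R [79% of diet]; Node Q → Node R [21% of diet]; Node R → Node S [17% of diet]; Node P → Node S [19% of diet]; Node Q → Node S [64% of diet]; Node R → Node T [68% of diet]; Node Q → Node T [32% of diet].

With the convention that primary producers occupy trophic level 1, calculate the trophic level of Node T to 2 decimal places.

2.68

Node R: 1 + (0.79×1 + 0.21×1) = 2
Node S: 1 + (0.17×2 + 0.19×1 + 0.64×1) = 2.17
Node T: 1 + (0.68×2 + 0.32×1) = 2.68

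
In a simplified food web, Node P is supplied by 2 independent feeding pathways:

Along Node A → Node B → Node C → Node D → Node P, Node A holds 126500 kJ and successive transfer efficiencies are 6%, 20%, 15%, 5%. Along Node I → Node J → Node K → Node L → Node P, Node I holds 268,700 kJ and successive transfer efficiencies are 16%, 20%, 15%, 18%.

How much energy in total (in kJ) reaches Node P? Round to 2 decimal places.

243.54 kJ

Via Node A: 126500 × 0.06 × 0.2 × 0.15 × 0.05 = 11.385 kJ
Via Node I: 268700 × 0.16 × 0.2 × 0.15 × 0.18 = 232.1568 kJ
Total at Node P: 11.385 + 232.1568 = 243.5418 kJ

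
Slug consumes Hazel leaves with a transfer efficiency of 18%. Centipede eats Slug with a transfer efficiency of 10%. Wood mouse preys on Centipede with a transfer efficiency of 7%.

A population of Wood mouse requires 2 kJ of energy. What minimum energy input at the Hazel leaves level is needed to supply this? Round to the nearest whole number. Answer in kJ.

1587 kJ

Cumulative transfer efficiency: 0.18 × 0.1 × 0.07 = 0.00126
Hazel leaves energy = 2 / 0.00126 = 1587 kJ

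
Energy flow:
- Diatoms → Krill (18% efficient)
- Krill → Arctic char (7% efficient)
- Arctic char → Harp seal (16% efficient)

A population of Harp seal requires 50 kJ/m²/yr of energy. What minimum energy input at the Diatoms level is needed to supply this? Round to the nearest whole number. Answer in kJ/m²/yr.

24802 kJ/m²/yr

Cumulative transfer efficiency: 0.18 × 0.07 × 0.16 = 0.002016
Diatoms energy = 50 / 0.002016 = 24802 kJ/m²/yr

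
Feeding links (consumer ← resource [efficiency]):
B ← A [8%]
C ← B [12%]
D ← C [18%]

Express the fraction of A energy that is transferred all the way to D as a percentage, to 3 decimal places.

Product of link efficiencies: 0.08 × 0.12 × 0.18 = 0.001728
As a percentage: 0.001728 × 100 = 0.173%

0.173%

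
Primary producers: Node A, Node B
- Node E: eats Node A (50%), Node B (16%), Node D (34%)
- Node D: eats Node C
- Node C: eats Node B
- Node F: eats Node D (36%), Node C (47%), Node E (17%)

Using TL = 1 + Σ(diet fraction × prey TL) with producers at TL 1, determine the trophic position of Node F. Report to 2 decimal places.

3.48

Node C: 1 + 1 = 2
Node D: 1 + 2 = 3
Node E: 1 + (0.5×1 + 0.16×1 + 0.34×3) = 2.68
Node F: 1 + (0.36×3 + 0.47×2 + 0.17×2.68) = 3.4756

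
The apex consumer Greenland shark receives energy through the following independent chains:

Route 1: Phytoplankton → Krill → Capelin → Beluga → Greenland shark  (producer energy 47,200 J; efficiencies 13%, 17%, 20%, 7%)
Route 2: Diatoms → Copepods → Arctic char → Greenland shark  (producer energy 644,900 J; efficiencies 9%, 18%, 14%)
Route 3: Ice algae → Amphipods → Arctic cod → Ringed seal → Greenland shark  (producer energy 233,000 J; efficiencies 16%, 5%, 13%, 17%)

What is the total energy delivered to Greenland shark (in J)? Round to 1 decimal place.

1518.4 J

Route 1: 47200 × 0.13 × 0.17 × 0.2 × 0.07 = 14.60368 J
Route 2: 644900 × 0.09 × 0.18 × 0.14 = 1462.6332 J
Route 3: 233000 × 0.16 × 0.05 × 0.13 × 0.17 = 41.1944 J
Total at Greenland shark: 14.60368 + 1462.6332 + 41.1944 = 1518.43128 J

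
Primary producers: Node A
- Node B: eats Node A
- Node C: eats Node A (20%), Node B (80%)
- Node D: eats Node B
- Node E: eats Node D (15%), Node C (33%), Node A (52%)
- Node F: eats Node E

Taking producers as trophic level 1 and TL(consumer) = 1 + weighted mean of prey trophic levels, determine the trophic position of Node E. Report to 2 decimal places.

Node B: 1 + 1 = 2
Node C: 1 + (0.2×1 + 0.8×2) = 2.8
Node D: 1 + 2 = 3
Node E: 1 + (0.15×3 + 0.33×2.8 + 0.52×1) = 2.894
Node F: 1 + 2.894 = 3.894

2.89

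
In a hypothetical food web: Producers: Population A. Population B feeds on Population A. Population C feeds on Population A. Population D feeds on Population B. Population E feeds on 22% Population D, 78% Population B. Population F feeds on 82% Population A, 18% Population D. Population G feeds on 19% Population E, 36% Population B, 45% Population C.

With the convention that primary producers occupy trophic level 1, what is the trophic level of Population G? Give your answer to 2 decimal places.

Population B: 1 + 1 = 2
Population C: 1 + 1 = 2
Population D: 1 + 2 = 3
Population E: 1 + (0.22×3 + 0.78×2) = 3.22
Population F: 1 + (0.82×1 + 0.18×3) = 2.36
Population G: 1 + (0.19×3.22 + 0.36×2 + 0.45×2) = 3.2318

3.23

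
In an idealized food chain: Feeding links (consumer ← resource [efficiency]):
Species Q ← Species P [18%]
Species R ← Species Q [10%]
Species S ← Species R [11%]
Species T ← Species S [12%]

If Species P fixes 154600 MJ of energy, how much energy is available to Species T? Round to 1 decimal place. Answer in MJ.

Species Q: 154600 × 0.18 = 27828 MJ
Species R: 27828 × 0.1 = 2782.8 MJ
Species S: 2782.8 × 0.11 = 306.108 MJ
Species T: 306.108 × 0.12 = 36.73296 MJ

36.7 MJ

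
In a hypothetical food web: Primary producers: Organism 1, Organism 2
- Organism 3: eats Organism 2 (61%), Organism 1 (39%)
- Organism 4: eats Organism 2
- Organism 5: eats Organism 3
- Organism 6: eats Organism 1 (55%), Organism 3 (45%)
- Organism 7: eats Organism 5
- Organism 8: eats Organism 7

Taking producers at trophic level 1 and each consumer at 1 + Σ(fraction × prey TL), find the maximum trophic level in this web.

Organism 3: 1 + (0.61×1 + 0.39×1) = 2
Organism 4: 1 + 1 = 2
Organism 5: 1 + 2 = 3
Organism 6: 1 + (0.55×1 + 0.45×2) = 2.45
Organism 7: 1 + 3 = 4
Organism 8: 1 + 4 = 5

5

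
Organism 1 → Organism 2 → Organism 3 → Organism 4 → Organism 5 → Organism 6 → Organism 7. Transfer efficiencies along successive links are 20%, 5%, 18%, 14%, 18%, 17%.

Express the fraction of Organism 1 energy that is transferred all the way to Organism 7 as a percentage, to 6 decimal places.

0.000771%

Product of link efficiencies: 0.2 × 0.05 × 0.18 × 0.14 × 0.18 × 0.17 = 0.0000077112
As a percentage: 0.0000077112 × 100 = 0.000771%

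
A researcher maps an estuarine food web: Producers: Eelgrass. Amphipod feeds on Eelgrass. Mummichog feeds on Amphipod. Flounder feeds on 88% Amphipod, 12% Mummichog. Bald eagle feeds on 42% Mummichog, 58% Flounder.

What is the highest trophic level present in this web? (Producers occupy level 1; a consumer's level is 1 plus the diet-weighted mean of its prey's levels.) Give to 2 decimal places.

Amphipod: 1 + 1 = 2
Mummichog: 1 + 2 = 3
Flounder: 1 + (0.88×2 + 0.12×3) = 3.12
Bald eagle: 1 + (0.42×3 + 0.58×3.12) = 4.0696

4.07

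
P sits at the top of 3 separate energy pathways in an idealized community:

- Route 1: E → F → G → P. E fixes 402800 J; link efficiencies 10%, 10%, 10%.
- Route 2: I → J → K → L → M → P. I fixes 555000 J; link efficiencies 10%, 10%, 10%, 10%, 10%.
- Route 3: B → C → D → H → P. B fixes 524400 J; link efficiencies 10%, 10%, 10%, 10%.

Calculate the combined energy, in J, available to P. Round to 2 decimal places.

Route 1: 402800 × 0.1 × 0.1 × 0.1 = 402.8 J
Route 2: 555000 × 0.1 × 0.1 × 0.1 × 0.1 × 0.1 = 5.55 J
Route 3: 524400 × 0.1 × 0.1 × 0.1 × 0.1 = 52.44 J
Total at P: 402.8 + 5.55 + 52.44 = 460.79 J

460.79 J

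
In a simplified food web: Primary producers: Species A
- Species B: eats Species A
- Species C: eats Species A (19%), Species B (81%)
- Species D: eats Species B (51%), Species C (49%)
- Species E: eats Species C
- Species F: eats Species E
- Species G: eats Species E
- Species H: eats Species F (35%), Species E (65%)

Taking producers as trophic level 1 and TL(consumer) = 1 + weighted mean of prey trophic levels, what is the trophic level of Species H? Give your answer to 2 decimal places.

Species B: 1 + 1 = 2
Species C: 1 + (0.19×1 + 0.81×2) = 2.81
Species D: 1 + (0.51×2 + 0.49×2.81) = 3.3969
Species E: 1 + 2.81 = 3.81
Species F: 1 + 3.81 = 4.81
Species G: 1 + 3.81 = 4.81
Species H: 1 + (0.35×4.81 + 0.65×3.81) = 5.16

5.16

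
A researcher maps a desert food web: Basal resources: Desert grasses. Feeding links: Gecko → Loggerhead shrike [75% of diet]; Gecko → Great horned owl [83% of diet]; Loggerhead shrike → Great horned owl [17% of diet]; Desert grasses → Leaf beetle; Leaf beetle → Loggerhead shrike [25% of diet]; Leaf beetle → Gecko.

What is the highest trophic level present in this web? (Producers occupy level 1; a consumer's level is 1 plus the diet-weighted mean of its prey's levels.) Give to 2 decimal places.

Leaf beetle: 1 + 1 = 2
Gecko: 1 + 2 = 3
Loggerhead shrike: 1 + (0.25×2 + 0.75×3) = 3.75
Great horned owl: 1 + (0.83×3 + 0.17×3.75) = 4.1275

4.13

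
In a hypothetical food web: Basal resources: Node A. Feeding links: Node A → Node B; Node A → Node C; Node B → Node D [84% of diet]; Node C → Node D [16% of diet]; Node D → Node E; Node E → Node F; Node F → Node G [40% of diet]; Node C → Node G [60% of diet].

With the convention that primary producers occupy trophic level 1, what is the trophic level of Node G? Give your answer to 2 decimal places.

Node B: 1 + 1 = 2
Node C: 1 + 1 = 2
Node D: 1 + (0.84×2 + 0.16×2) = 3
Node E: 1 + 3 = 4
Node F: 1 + 4 = 5
Node G: 1 + (0.4×5 + 0.6×2) = 4.2

4.20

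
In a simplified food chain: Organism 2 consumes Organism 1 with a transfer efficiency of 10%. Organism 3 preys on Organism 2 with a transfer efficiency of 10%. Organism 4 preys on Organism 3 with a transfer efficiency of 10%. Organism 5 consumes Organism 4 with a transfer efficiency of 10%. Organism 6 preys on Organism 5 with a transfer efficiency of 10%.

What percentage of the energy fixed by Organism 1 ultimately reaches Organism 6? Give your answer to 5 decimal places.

Product of link efficiencies: 0.1 × 0.1 × 0.1 × 0.1 × 0.1 = 0.00001
As a percentage: 0.00001 × 100 = 0.00100%

0.00100%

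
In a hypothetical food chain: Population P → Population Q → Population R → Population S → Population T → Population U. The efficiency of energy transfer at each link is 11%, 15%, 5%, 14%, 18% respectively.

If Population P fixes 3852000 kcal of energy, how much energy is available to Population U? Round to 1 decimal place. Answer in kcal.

80.1 kcal

Population Q: 3852000 × 0.11 = 423720 kcal
Population R: 423720 × 0.15 = 63558 kcal
Population S: 63558 × 0.05 = 3177.9 kcal
Population T: 3177.9 × 0.14 = 444.906 kcal
Population U: 444.906 × 0.18 = 80.08308 kcal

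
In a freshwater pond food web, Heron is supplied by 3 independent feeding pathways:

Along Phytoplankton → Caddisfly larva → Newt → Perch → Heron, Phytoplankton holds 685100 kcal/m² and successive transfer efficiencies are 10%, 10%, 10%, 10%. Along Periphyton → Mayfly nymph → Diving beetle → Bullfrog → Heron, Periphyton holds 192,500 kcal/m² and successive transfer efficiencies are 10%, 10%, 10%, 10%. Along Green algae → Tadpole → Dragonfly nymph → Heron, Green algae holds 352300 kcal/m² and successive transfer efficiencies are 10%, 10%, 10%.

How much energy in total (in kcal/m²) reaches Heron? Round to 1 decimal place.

440.1 kcal/m²

Via Phytoplankton: 685100 × 0.1 × 0.1 × 0.1 × 0.1 = 68.51 kcal/m²
Via Periphyton: 192500 × 0.1 × 0.1 × 0.1 × 0.1 = 19.25 kcal/m²
Via Green algae: 352300 × 0.1 × 0.1 × 0.1 = 352.3 kcal/m²
Total at Heron: 68.51 + 19.25 + 352.3 = 440.06 kcal/m²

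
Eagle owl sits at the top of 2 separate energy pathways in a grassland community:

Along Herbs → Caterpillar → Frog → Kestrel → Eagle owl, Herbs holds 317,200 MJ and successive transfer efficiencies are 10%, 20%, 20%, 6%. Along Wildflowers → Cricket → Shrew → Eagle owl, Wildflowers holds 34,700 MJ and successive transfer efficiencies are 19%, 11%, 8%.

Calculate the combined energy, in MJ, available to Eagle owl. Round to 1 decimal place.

134.1 MJ

Via Herbs: 317200 × 0.1 × 0.2 × 0.2 × 0.06 = 76.128 MJ
Via Wildflowers: 34700 × 0.19 × 0.11 × 0.08 = 58.0184 MJ
Total at Eagle owl: 76.128 + 58.0184 = 134.1464 MJ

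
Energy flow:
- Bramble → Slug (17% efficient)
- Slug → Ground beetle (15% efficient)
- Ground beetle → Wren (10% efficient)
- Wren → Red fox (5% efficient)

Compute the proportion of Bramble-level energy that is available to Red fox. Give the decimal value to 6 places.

Product of link efficiencies: 0.17 × 0.15 × 0.1 × 0.05 = 0.0001275

0.000128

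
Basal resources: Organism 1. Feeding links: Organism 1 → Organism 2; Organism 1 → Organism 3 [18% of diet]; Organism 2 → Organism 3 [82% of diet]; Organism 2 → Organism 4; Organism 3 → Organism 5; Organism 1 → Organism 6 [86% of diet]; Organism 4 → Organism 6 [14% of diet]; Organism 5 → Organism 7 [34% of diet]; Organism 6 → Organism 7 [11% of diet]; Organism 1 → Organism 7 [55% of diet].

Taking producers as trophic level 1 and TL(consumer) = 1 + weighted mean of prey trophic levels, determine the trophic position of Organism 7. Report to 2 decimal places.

Organism 2: 1 + 1 = 2
Organism 3: 1 + (0.18×1 + 0.82×2) = 2.82
Organism 4: 1 + 2 = 3
Organism 5: 1 + 2.82 = 3.82
Organism 6: 1 + (0.86×1 + 0.14×3) = 2.28
Organism 7: 1 + (0.34×3.82 + 0.11×2.28 + 0.55×1) = 3.0996

3.10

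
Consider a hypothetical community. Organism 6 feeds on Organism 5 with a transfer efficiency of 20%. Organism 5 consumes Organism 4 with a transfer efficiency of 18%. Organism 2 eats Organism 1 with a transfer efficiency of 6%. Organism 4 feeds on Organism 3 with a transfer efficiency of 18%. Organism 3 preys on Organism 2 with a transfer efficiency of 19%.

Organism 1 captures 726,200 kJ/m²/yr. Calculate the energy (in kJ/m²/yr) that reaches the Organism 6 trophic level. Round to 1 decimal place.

53.6 kJ/m²/yr

Organism 2: 726200 × 0.06 = 43572 kJ/m²/yr
Organism 3: 43572 × 0.19 = 8278.68 kJ/m²/yr
Organism 4: 8278.68 × 0.18 = 1490.1624 kJ/m²/yr
Organism 5: 1490.1624 × 0.18 = 268.229232 kJ/m²/yr
Organism 6: 268.229232 × 0.2 = 53.6458464 kJ/m²/yr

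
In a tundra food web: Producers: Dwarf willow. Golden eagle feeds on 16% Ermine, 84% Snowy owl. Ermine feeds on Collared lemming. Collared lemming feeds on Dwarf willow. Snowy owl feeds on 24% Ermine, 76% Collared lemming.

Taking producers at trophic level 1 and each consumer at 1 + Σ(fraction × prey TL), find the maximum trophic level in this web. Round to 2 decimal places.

4.20

Collared lemming: 1 + 1 = 2
Ermine: 1 + 2 = 3
Snowy owl: 1 + (0.24×3 + 0.76×2) = 3.24
Golden eagle: 1 + (0.16×3 + 0.84×3.24) = 4.2016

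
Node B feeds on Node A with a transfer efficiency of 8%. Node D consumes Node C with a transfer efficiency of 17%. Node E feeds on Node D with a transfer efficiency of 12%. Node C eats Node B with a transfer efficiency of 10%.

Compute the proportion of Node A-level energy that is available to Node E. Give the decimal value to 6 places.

Product of link efficiencies: 0.08 × 0.1 × 0.17 × 0.12 = 0.0001632

0.000163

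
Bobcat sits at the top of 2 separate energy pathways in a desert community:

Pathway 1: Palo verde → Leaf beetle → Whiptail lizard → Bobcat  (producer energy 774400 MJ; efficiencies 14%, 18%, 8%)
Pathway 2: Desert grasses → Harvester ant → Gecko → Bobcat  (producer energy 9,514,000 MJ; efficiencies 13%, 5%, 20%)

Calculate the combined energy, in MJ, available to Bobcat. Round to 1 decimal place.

13929.4 MJ

Pathway 1: 774400 × 0.14 × 0.18 × 0.08 = 1561.1904 MJ
Pathway 2: 9514000 × 0.13 × 0.05 × 0.2 = 12368.2 MJ
Total at Bobcat: 1561.1904 + 12368.2 = 13929.3904 MJ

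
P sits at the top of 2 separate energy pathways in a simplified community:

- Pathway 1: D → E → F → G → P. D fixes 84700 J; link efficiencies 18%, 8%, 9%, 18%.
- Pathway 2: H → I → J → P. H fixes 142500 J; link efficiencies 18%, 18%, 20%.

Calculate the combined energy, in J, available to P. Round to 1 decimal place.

Pathway 1: 84700 × 0.18 × 0.08 × 0.09 × 0.18 = 19.758816 J
Pathway 2: 142500 × 0.18 × 0.18 × 0.2 = 923.4 J
Total at P: 19.758816 + 923.4 = 943.158816 J

943.2 J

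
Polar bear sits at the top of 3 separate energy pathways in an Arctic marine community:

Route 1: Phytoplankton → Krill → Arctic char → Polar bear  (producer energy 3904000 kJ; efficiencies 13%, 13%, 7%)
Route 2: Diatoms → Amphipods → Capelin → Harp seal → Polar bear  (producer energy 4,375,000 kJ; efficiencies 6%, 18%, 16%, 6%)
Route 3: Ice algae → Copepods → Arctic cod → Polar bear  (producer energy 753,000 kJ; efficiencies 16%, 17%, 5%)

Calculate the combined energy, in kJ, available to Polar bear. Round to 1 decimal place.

6096.1 kJ

Route 1: 3904000 × 0.13 × 0.13 × 0.07 = 4618.432 kJ
Route 2: 4375000 × 0.06 × 0.18 × 0.16 × 0.06 = 453.6 kJ
Route 3: 753000 × 0.16 × 0.17 × 0.05 = 1024.08 kJ
Total at Polar bear: 4618.432 + 453.6 + 1024.08 = 6096.112 kJ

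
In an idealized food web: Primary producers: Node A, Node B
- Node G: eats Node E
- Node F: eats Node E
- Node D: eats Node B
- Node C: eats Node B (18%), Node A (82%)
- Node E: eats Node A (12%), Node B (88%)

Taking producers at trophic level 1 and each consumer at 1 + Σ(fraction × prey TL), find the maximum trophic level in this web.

3

Node C: 1 + (0.18×1 + 0.82×1) = 2
Node D: 1 + 1 = 2
Node E: 1 + (0.12×1 + 0.88×1) = 2
Node F: 1 + 2 = 3
Node G: 1 + 2 = 3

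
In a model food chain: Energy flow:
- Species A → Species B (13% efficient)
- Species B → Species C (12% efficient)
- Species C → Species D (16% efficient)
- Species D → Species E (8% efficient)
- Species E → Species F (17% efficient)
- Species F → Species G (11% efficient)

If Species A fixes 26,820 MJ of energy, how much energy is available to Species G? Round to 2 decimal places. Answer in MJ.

0.10 MJ

Species B: 26820 × 0.13 = 3486.6 MJ
Species C: 3486.6 × 0.12 = 418.392 MJ
Species D: 418.392 × 0.16 = 66.94272 MJ
Species E: 66.94272 × 0.08 = 5.3554176 MJ
Species F: 5.3554176 × 0.17 = 0.910420992 MJ
Species G: 0.910420992 × 0.11 = 0.10014630912 MJ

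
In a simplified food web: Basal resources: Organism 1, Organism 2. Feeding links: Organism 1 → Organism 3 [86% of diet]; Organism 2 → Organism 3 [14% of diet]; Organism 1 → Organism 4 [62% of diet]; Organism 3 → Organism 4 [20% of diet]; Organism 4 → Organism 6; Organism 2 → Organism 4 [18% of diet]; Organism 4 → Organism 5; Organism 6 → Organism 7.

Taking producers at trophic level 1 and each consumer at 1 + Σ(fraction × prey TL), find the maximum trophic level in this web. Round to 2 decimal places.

4.20

Organism 3: 1 + (0.14×1 + 0.86×1) = 2
Organism 4: 1 + (0.18×1 + 0.62×1 + 0.2×2) = 2.2
Organism 5: 1 + 2.2 = 3.2
Organism 6: 1 + 2.2 = 3.2
Organism 7: 1 + 3.2 = 4.2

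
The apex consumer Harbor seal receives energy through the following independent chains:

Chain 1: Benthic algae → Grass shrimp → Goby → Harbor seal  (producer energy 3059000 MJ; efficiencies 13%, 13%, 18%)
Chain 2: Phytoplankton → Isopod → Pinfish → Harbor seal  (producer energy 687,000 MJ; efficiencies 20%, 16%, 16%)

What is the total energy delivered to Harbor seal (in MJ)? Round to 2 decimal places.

12822.92 MJ

Chain 1: 3059000 × 0.13 × 0.13 × 0.18 = 9305.478 MJ
Chain 2: 687000 × 0.2 × 0.16 × 0.16 = 3517.44 MJ
Total at Harbor seal: 9305.478 + 3517.44 = 12822.918 MJ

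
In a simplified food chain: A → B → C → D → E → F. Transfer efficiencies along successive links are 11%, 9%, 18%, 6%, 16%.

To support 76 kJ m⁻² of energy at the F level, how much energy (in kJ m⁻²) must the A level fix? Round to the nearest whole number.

Cumulative transfer efficiency: 0.11 × 0.09 × 0.18 × 0.06 × 0.16 = 0.0000171072
A energy = 76 / 0.0000171072 = 4442574 kJ m⁻²

4442574 kJ m⁻²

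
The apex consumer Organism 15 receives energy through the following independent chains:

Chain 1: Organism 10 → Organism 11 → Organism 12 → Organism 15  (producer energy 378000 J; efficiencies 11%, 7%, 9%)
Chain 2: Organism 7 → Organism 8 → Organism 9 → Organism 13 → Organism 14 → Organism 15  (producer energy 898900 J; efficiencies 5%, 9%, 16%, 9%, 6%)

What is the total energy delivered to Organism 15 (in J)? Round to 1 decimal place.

265.4 J

Chain 1: 378000 × 0.11 × 0.07 × 0.09 = 261.954 J
Chain 2: 898900 × 0.05 × 0.09 × 0.16 × 0.09 × 0.06 = 3.4949232 J
Total at Organism 15: 261.954 + 3.4949232 = 265.4489232 J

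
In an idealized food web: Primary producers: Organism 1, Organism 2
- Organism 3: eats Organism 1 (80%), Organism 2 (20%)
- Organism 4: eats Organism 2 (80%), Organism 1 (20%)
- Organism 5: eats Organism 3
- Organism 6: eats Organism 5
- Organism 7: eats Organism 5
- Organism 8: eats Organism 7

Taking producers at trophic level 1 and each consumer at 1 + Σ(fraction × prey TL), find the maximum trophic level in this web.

Organism 3: 1 + (0.8×1 + 0.2×1) = 2
Organism 4: 1 + (0.8×1 + 0.2×1) = 2
Organism 5: 1 + 2 = 3
Organism 6: 1 + 3 = 4
Organism 7: 1 + 3 = 4
Organism 8: 1 + 4 = 5

5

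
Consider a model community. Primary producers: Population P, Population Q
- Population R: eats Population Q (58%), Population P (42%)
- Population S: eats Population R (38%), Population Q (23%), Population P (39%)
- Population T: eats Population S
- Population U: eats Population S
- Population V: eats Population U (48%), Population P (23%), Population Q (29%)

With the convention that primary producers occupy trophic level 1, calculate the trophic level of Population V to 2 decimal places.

3.14

Population R: 1 + (0.58×1 + 0.42×1) = 2
Population S: 1 + (0.38×2 + 0.23×1 + 0.39×1) = 2.38
Population T: 1 + 2.38 = 3.38
Population U: 1 + 2.38 = 3.38
Population V: 1 + (0.48×3.38 + 0.23×1 + 0.29×1) = 3.1424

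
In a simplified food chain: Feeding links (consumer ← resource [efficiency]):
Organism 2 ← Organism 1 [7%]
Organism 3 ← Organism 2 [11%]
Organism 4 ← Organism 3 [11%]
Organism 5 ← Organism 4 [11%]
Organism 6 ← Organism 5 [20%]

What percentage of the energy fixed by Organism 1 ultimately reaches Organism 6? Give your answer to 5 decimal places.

0.00186%

Product of link efficiencies: 0.07 × 0.11 × 0.11 × 0.11 × 0.2 = 0.000018634
As a percentage: 0.000018634 × 100 = 0.00186%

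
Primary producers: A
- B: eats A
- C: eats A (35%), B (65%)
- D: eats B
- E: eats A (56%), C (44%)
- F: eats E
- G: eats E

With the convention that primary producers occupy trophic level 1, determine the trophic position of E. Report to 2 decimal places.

2.73

B: 1 + 1 = 2
C: 1 + (0.35×1 + 0.65×2) = 2.65
D: 1 + 2 = 3
E: 1 + (0.56×1 + 0.44×2.65) = 2.726
F: 1 + 2.726 = 3.726
G: 1 + 2.726 = 3.726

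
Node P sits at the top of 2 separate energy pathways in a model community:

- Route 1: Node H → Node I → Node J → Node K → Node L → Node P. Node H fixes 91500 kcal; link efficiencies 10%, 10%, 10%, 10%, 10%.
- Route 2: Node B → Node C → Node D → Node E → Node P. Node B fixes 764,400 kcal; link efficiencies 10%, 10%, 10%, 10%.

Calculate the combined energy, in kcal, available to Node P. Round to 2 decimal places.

77.36 kcal

Route 1: 91500 × 0.1 × 0.1 × 0.1 × 0.1 × 0.1 = 0.915 kcal
Route 2: 764400 × 0.1 × 0.1 × 0.1 × 0.1 = 76.44 kcal
Total at Node P: 0.915 + 76.44 = 77.355 kcal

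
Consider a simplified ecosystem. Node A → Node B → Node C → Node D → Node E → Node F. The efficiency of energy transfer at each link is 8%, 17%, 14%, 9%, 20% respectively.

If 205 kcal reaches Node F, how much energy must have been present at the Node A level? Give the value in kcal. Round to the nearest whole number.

Cumulative transfer efficiency: 0.08 × 0.17 × 0.14 × 0.09 × 0.2 = 0.000034272
Node A energy = 205 / 0.000034272 = 5981559 kcal

5981559 kcal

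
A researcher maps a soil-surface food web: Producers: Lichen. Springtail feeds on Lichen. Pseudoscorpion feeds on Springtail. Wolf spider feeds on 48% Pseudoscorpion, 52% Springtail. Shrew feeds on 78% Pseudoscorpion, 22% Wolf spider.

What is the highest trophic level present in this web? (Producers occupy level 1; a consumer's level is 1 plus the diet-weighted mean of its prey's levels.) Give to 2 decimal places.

Springtail: 1 + 1 = 2
Pseudoscorpion: 1 + 2 = 3
Wolf spider: 1 + (0.48×3 + 0.52×2) = 3.48
Shrew: 1 + (0.78×3 + 0.22×3.48) = 4.1056

4.11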